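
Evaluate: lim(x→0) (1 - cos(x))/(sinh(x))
This is a 0/0 indeterminate form.

Apply L'Hôpital's rule: differentiate numerator and denominator separately.
  f(x) = 1 - cos(x)   ⇒   f'(x) = sin(x)
  g(x) = sinh(x)   ⇒   g'(x) = cosh(x)
  lim(x→0) f'(x)/g'(x) = lim(x→0) (sin(x))/(cosh(x))
  = 0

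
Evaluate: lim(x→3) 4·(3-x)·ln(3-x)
This is a 0·∞ indeterminate form.

Rewrite 0·∞ as a quotient (0/0 or ∞/∞ form), then apply L'Hôpital's rule:
  lim(x→3) 4·(3-x)·ln(3-x) = 0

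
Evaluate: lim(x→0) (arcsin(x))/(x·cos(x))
This is a 0/0 indeterminate form.

Apply L'Hôpital's rule: differentiate numerator and denominator separately.
  f(x) = asin(x)   ⇒   f'(x) = 1/sqrt(1 - x^2)
  g(x) = x·cos(x)   ⇒   g'(x) = -x·sin(x) + cos(x)
  lim(x→0) f'(x)/g'(x) = lim(x→0) (1/sqrt(1 - x^2))/(-x·sin(x) + cos(x))
  = 1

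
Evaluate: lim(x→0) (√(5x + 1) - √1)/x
This is a standard limit.

Factor or rationalize the expression:
  lim(x→0) (√(5x + 1) - √1)/x = 5/2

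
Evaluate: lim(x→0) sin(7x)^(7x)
This is an exponential indeterminate form.

For exponential indeterminate forms, take the natural log:
  Let L = lim(x→0) sin(7x)^(7x)
  Then ln(L) = lim(x→0) [exponent × ln(base)]
  Evaluate using L'Hôpital or standard limits, then exponentiate.
  L = 1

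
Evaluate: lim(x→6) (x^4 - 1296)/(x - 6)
This is a standard limit.

Factor or rationalize the expression:
  lim(x→6) (x^4 - 1296)/(x - 6) = 864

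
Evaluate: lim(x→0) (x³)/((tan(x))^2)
This is a 0/0 indeterminate form.

Apply L'Hôpital's rule: differentiate numerator and denominator separately.
  f(x) = x^3   ⇒   f'(x) = 3·x^2
  g(x) = tan(x)^2   ⇒   g'(x) = (2·tan(x)^2 + 2)·tan(x)
  lim(x→0) f'(x)/g'(x) = lim(x→0) (3·x^2)/((2·tan(x)^2 + 2)·tan(x))
  = 0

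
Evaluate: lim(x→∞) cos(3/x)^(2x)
This is an exponential indeterminate form.

For exponential indeterminate forms, take the natural log:
  Let L = lim(x→∞) cos(3/x)^(2x)
  Then ln(L) = lim(x→∞) [exponent × ln(base)]
  Evaluate using L'Hôpital or standard limits, then exponentiate.
  L = 1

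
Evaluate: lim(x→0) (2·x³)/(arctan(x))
This is a 0/0 indeterminate form.

Apply L'Hôpital's rule: differentiate numerator and denominator separately.
  f(x) = 2·x^3   ⇒   f'(x) = 6·x^2
  g(x) = atan(x)   ⇒   g'(x) = 1/(x^2 + 1)
  lim(x→0) f'(x)/g'(x) = lim(x→0) (6·x^2)/(1/(x^2 + 1))
  = 0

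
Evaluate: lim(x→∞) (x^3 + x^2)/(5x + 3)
This is an ∞/∞ indeterminate form.

Apply L'Hôpital's rule: differentiate numerator and denominator separately.
  f(x) = x^3 + x^2   ⇒   f'(x) = 3·x^2 + 2·x
  g(x) = 5·x + 3   ⇒   g'(x) = 5
  lim(x→∞) f'(x)/g'(x) = lim(x→∞) (3·x^2 + 2·x)/(5)
  = ∞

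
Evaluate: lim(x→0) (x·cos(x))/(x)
This is a 0/0 indeterminate form.

Apply L'Hôpital's rule: differentiate numerator and denominator separately.
  f(x) = x·cos(x)   ⇒   f'(x) = -x·sin(x) + cos(x)
  g(x) = x   ⇒   g'(x) = 1
  lim(x→0) f'(x)/g'(x) = lim(x→0) (-x·sin(x) + cos(x))/(1)
  = 1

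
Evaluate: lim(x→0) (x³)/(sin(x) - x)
This is a 0/0 indeterminate form.

Apply L'Hôpital's rule: differentiate numerator and denominator separately.
  f(x) = x^3   ⇒   f'(x) = 3·x^2
  g(x) = -x + sin(x)   ⇒   g'(x) = cos(x) - 1
  lim(x→0) f'(x)/g'(x) = lim(x→0) (3·x^2)/(cos(x) - 1)
  = -6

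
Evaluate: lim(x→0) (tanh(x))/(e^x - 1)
This is a 0/0 indeterminate form.

Apply L'Hôpital's rule: differentiate numerator and denominator separately.
  f(x) = tanh(x)   ⇒   f'(x) = 1 - tanh(x)^2
  g(x) = e^(x) - 1   ⇒   g'(x) = e^(x)
  lim(x→0) f'(x)/g'(x) = lim(x→0) (1 - tanh(x)^2)/(e^(x))
  = 1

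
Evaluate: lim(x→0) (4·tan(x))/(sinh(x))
This is a 0/0 indeterminate form.

Apply L'Hôpital's rule: differentiate numerator and denominator separately.
  f(x) = 4·tan(x)   ⇒   f'(x) = 4·tan(x)^2 + 4
  g(x) = sinh(x)   ⇒   g'(x) = cosh(x)
  lim(x→0) f'(x)/g'(x) = lim(x→0) (4·tan(x)^2 + 4)/(cosh(x))
  = 4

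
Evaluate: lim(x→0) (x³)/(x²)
This is a 0/0 indeterminate form.

Apply L'Hôpital's rule: differentiate numerator and denominator separately.
  f(x) = x^3   ⇒   f'(x) = 3·x^2
  g(x) = x^2   ⇒   g'(x) = 2·x
  lim(x→0) f'(x)/g'(x) = lim(x→0) (3·x^2)/(2·x)
  = 0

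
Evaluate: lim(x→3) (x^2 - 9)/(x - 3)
This is a standard limit.

Factor or rationalize the expression:
  lim(x→3) (x^2 - 9)/(x - 3) = 6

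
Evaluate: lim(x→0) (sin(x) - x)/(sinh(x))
This is a 0/0 indeterminate form.

Apply L'Hôpital's rule: differentiate numerator and denominator separately.
  f(x) = -x + sin(x)   ⇒   f'(x) = cos(x) - 1
  g(x) = sinh(x)   ⇒   g'(x) = cosh(x)
  lim(x→0) f'(x)/g'(x) = lim(x→0) (cos(x) - 1)/(cosh(x))
  = 0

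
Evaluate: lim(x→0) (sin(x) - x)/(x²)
This is a 0/0 indeterminate form.

Apply L'Hôpital's rule: differentiate numerator and denominator separately.
  f(x) = -x + sin(x)   ⇒   f'(x) = cos(x) - 1
  g(x) = x^2   ⇒   g'(x) = 2·x
  lim(x→0) f'(x)/g'(x) = lim(x→0) (cos(x) - 1)/(2·x)
  = 0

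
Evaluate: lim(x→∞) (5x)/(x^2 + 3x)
This is an ∞/∞ indeterminate form.

Apply L'Hôpital's rule: differentiate numerator and denominator separately.
  f(x) = 5·x   ⇒   f'(x) = 5
  g(x) = x^2 + 3·x   ⇒   g'(x) = 2·x + 3
  lim(x→∞) f'(x)/g'(x) = lim(x→∞) (5)/(2·x + 3)
  = 0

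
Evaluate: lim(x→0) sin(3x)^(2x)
This is an exponential indeterminate form.

For exponential indeterminate forms, take the natural log:
  Let L = lim(x→0) sin(3x)^(2x)
  Then ln(L) = lim(x→0) [exponent × ln(base)]
  Evaluate using L'Hôpital or standard limits, then exponentiate.
  L = 1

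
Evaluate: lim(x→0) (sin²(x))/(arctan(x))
This is a 0/0 indeterminate form.

Apply L'Hôpital's rule: differentiate numerator and denominator separately.
  f(x) = sin(x)^2   ⇒   f'(x) = 2·sin(x)·cos(x)
  g(x) = atan(x)   ⇒   g'(x) = 1/(x^2 + 1)
  lim(x→0) f'(x)/g'(x) = lim(x→0) (2·sin(x)·cos(x))/(1/(x^2 + 1))
  = 0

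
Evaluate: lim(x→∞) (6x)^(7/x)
This is an exponential indeterminate form.

For exponential indeterminate forms, take the natural log:
  Let L = lim(x→∞) (6x)^(7/x)
  Then ln(L) = lim(x→∞) [exponent × ln(base)]
  Evaluate using L'Hôpital or standard limits, then exponentiate.
  L = 1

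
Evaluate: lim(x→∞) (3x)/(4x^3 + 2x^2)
This is an ∞/∞ indeterminate form.

Apply L'Hôpital's rule: differentiate numerator and denominator separately.
  f(x) = 3·x   ⇒   f'(x) = 3
  g(x) = 4·x^3 + 2·x^2   ⇒   g'(x) = 12·x^2 + 4·x
  lim(x→∞) f'(x)/g'(x) = lim(x→∞) (3)/(12·x^2 + 4·x)
  = 0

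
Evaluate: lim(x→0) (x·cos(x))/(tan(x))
This is a 0/0 indeterminate form.

Apply L'Hôpital's rule: differentiate numerator and denominator separately.
  f(x) = x·cos(x)   ⇒   f'(x) = -x·sin(x) + cos(x)
  g(x) = tan(x)   ⇒   g'(x) = tan(x)^2 + 1
  lim(x→0) f'(x)/g'(x) = lim(x→0) (-x·sin(x) + cos(x))/(tan(x)^2 + 1)
  = 1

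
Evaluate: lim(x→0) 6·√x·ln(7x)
This is a 0·∞ indeterminate form.

Rewrite 0·∞ as a quotient (0/0 or ∞/∞ form), then apply L'Hôpital's rule:
  lim(x→0) 6·√x·ln(7x) = 0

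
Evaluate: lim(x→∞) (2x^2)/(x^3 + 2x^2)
This is an ∞/∞ indeterminate form.

Apply L'Hôpital's rule: differentiate numerator and denominator separately.
  f(x) = 2·x^2   ⇒   f'(x) = 4·x
  g(x) = x^3 + 2·x^2   ⇒   g'(x) = 3·x^2 + 4·x
  lim(x→∞) f'(x)/g'(x) = lim(x→∞) (4·x)/(3·x^2 + 4·x)
  = 0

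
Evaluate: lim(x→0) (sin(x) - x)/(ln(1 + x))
This is a 0/0 indeterminate form.

Apply L'Hôpital's rule: differentiate numerator and denominator separately.
  f(x) = -x + sin(x)   ⇒   f'(x) = cos(x) - 1
  g(x) = ln(x + 1)   ⇒   g'(x) = 1/(x + 1)
  lim(x→0) f'(x)/g'(x) = lim(x→0) (cos(x) - 1)/(1/(x + 1))
  = 0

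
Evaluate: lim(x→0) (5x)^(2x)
This is an exponential indeterminate form.

For exponential indeterminate forms, take the natural log:
  Let L = lim(x→0) (5x)^(2x)
  Then ln(L) = lim(x→0) [exponent × ln(base)]
  Evaluate using L'Hôpital or standard limits, then exponentiate.
  L = 1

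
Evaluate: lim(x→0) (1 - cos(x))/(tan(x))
This is a 0/0 indeterminate form.

Apply L'Hôpital's rule: differentiate numerator and denominator separately.
  f(x) = 1 - cos(x)   ⇒   f'(x) = sin(x)
  g(x) = tan(x)   ⇒   g'(x) = tan(x)^2 + 1
  lim(x→0) f'(x)/g'(x) = lim(x→0) (sin(x))/(tan(x)^2 + 1)
  = 0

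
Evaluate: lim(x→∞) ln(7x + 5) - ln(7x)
This is an ∞-∞ indeterminate form.

Combine fractions or rationalize to convert ∞-∞ to 0/0 form:
  lim(x→∞) ln(7x + 5) - ln(7x) = 0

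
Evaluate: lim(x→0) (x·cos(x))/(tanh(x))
This is a 0/0 indeterminate form.

Apply L'Hôpital's rule: differentiate numerator and denominator separately.
  f(x) = x·cos(x)   ⇒   f'(x) = -x·sin(x) + cos(x)
  g(x) = tanh(x)   ⇒   g'(x) = 1 - tanh(x)^2
  lim(x→0) f'(x)/g'(x) = lim(x→0) (-x·sin(x) + cos(x))/(1 - tanh(x)^2)
  = 1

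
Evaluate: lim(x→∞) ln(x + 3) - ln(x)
This is an ∞-∞ indeterminate form.

Combine fractions or rationalize to convert ∞-∞ to 0/0 form:
  lim(x→∞) ln(x + 3) - ln(x) = 0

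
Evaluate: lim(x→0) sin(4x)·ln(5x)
This is a 0·∞ indeterminate form.

Rewrite 0·∞ as a quotient (0/0 or ∞/∞ form), then apply L'Hôpital's rule:
  lim(x→0) sin(4x)·ln(5x) = 0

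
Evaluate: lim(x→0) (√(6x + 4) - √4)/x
This is a standard limit.

Factor or rationalize the expression:
  lim(x→0) (√(6x + 4) - √4)/x = 3/2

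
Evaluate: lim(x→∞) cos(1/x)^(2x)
This is an exponential indeterminate form.

For exponential indeterminate forms, take the natural log:
  Let L = lim(x→∞) cos(1/x)^(2x)
  Then ln(L) = lim(x→∞) [exponent × ln(base)]
  Evaluate using L'Hôpital or standard limits, then exponentiate.
  L = 1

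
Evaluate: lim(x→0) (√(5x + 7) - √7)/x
This is a standard limit.

Factor or rationalize the expression:
  lim(x→0) (√(5x + 7) - √7)/x = 5·sqrt(7)/14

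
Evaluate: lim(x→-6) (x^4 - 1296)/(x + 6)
This is a standard limit.

Factor or rationalize the expression:
  lim(x→-6) (x^4 - 1296)/(x + 6) = -864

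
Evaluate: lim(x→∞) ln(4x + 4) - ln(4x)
This is an ∞-∞ indeterminate form.

Combine fractions or rationalize to convert ∞-∞ to 0/0 form:
  lim(x→∞) ln(4x + 4) - ln(4x) = 0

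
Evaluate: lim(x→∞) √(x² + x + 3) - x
This is an ∞-∞ indeterminate form.

Combine fractions or rationalize to convert ∞-∞ to 0/0 form:
  lim(x→∞) √(x² + x + 3) - x = 1/2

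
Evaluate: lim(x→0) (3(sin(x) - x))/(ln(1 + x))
This is a 0/0 indeterminate form.

Apply L'Hôpital's rule: differentiate numerator and denominator separately.
  f(x) = -3·x + 3·sin(x)   ⇒   f'(x) = 3·cos(x) - 3
  g(x) = ln(x + 1)   ⇒   g'(x) = 1/(x + 1)
  lim(x→0) f'(x)/g'(x) = lim(x→0) (3·cos(x) - 3)/(1/(x + 1))
  = 0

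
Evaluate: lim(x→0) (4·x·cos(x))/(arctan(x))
This is a 0/0 indeterminate form.

Apply L'Hôpital's rule: differentiate numerator and denominator separately.
  f(x) = 4·x·cos(x)   ⇒   f'(x) = -4·x·sin(x) + 4·cos(x)
  g(x) = atan(x)   ⇒   g'(x) = 1/(x^2 + 1)
  lim(x→0) f'(x)/g'(x) = lim(x→0) (-4·x·sin(x) + 4·cos(x))/(1/(x^2 + 1))
  = 4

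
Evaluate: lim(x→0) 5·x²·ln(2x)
This is a 0·∞ indeterminate form.

Rewrite 0·∞ as a quotient (0/0 or ∞/∞ form), then apply L'Hôpital's rule:
  lim(x→0) 5·x²·ln(2x) = 0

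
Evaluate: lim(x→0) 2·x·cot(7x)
This is a 0·∞ indeterminate form.

Rewrite 0·∞ as a quotient (0/0 or ∞/∞ form), then apply L'Hôpital's rule:
  lim(x→0) 2·x·cot(7x) = 2/7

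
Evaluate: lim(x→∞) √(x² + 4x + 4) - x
This is an ∞-∞ indeterminate form.

Combine fractions or rationalize to convert ∞-∞ to 0/0 form:
  lim(x→∞) √(x² + 4x + 4) - x = 2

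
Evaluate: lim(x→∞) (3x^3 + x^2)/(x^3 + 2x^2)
This is an ∞/∞ indeterminate form.

Apply L'Hôpital's rule: differentiate numerator and denominator separately.
  f(x) = 3·x^3 + x^2   ⇒   f'(x) = 9·x^2 + 2·x
  g(x) = x^3 + 2·x^2   ⇒   g'(x) = 3·x^2 + 4·x
  lim(x→∞) f'(x)/g'(x) = lim(x→∞) (9·x^2 + 2·x)/(3·x^2 + 4·x)
  = 3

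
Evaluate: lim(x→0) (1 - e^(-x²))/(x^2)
This is a 0/0 indeterminate form.

Apply L'Hôpital's rule: differentiate numerator and denominator separately.
  f(x) = 1 - e^(-x^2)   ⇒   f'(x) = 2·x·e^(-x^2)
  g(x) = x^2   ⇒   g'(x) = 2·x
  lim(x→0) f'(x)/g'(x) = lim(x→0) (2·x·e^(-x^2))/(2·x)
  = 1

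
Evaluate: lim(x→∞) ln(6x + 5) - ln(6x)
This is an ∞-∞ indeterminate form.

Combine fractions or rationalize to convert ∞-∞ to 0/0 form:
  lim(x→∞) ln(6x + 5) - ln(6x) = 0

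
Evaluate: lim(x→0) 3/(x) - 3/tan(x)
This is an ∞-∞ indeterminate form.

Combine fractions or rationalize to convert ∞-∞ to 0/0 form:
  lim(x→0) 3/(x) - 3/tan(x) = 0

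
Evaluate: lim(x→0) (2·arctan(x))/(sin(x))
This is a 0/0 indeterminate form.

Apply L'Hôpital's rule: differentiate numerator and denominator separately.
  f(x) = 2·atan(x)   ⇒   f'(x) = 2/(x^2 + 1)
  g(x) = sin(x)   ⇒   g'(x) = cos(x)
  lim(x→0) f'(x)/g'(x) = lim(x→0) (2/(x^2 + 1))/(cos(x))
  = 2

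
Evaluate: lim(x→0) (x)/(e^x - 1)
This is a 0/0 indeterminate form.

Apply L'Hôpital's rule: differentiate numerator and denominator separately.
  f(x) = x   ⇒   f'(x) = 1
  g(x) = e^(x) - 1   ⇒   g'(x) = e^(x)
  lim(x→0) f'(x)/g'(x) = lim(x→0) (1)/(e^(x))
  = 1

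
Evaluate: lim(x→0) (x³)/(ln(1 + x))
This is a 0/0 indeterminate form.

Apply L'Hôpital's rule: differentiate numerator and denominator separately.
  f(x) = x^3   ⇒   f'(x) = 3·x^2
  g(x) = ln(x + 1)   ⇒   g'(x) = 1/(x + 1)
  lim(x→0) f'(x)/g'(x) = lim(x→0) (3·x^2)/(1/(x + 1))
  = 0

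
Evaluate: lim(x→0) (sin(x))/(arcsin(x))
This is a 0/0 indeterminate form.

Apply L'Hôpital's rule: differentiate numerator and denominator separately.
  f(x) = sin(x)   ⇒   f'(x) = cos(x)
  g(x) = asin(x)   ⇒   g'(x) = 1/sqrt(1 - x^2)
  lim(x→0) f'(x)/g'(x) = lim(x→0) (cos(x))/(1/sqrt(1 - x^2))
  = 1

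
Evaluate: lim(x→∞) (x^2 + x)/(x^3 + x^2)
This is an ∞/∞ indeterminate form.

Apply L'Hôpital's rule: differentiate numerator and denominator separately.
  f(x) = x^2 + x   ⇒   f'(x) = 2·x + 1
  g(x) = x^3 + x^2   ⇒   g'(x) = 3·x^2 + 2·x
  lim(x→∞) f'(x)/g'(x) = lim(x→∞) (2·x + 1)/(3·x^2 + 2·x)
  = 0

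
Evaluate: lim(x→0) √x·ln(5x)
This is a 0·∞ indeterminate form.

Rewrite 0·∞ as a quotient (0/0 or ∞/∞ form), then apply L'Hôpital's rule:
  lim(x→0) √x·ln(5x) = 0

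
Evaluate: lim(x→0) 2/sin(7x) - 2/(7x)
This is an ∞-∞ indeterminate form.

Combine fractions or rationalize to convert ∞-∞ to 0/0 form:
  lim(x→0) 2/sin(7x) - 2/(7x) = 0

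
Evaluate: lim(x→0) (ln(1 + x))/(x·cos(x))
This is a 0/0 indeterminate form.

Apply L'Hôpital's rule: differentiate numerator and denominator separately.
  f(x) = ln(x + 1)   ⇒   f'(x) = 1/(x + 1)
  g(x) = x·cos(x)   ⇒   g'(x) = -x·sin(x) + cos(x)
  lim(x→0) f'(x)/g'(x) = lim(x→0) (1/(x + 1))/(-x·sin(x) + cos(x))
  = 1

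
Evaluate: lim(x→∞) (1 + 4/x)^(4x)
This is an exponential indeterminate form.

For exponential indeterminate forms, take the natural log:
  Let L = lim(x→∞) (1 + 4/x)^(4x)
  Then ln(L) = lim(x→∞) [exponent × ln(base)]
  Evaluate using L'Hôpital or standard limits, then exponentiate.
  L = e^(16)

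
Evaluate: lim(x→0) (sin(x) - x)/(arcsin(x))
This is a 0/0 indeterminate form.

Apply L'Hôpital's rule: differentiate numerator and denominator separately.
  f(x) = -x + sin(x)   ⇒   f'(x) = cos(x) - 1
  g(x) = asin(x)   ⇒   g'(x) = 1/sqrt(1 - x^2)
  lim(x→0) f'(x)/g'(x) = lim(x→0) (cos(x) - 1)/(1/sqrt(1 - x^2))
  = 0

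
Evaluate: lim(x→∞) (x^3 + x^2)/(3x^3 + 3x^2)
This is an ∞/∞ indeterminate form.

Apply L'Hôpital's rule: differentiate numerator and denominator separately.
  f(x) = x^3 + x^2   ⇒   f'(x) = 3·x^2 + 2·x
  g(x) = 3·x^3 + 3·x^2   ⇒   g'(x) = 9·x^2 + 6·x
  lim(x→∞) f'(x)/g'(x) = lim(x→∞) (3·x^2 + 2·x)/(9·x^2 + 6·x)
  = 1/3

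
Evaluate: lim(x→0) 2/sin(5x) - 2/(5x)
This is an ∞-∞ indeterminate form.

Combine fractions or rationalize to convert ∞-∞ to 0/0 form:
  lim(x→0) 2/sin(5x) - 2/(5x) = 0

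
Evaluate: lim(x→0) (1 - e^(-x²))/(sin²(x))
This is a 0/0 indeterminate form.

Apply L'Hôpital's rule: differentiate numerator and denominator separately.
  f(x) = 1 - e^(-x^2)   ⇒   f'(x) = 2·x·e^(-x^2)
  g(x) = sin(x)^2   ⇒   g'(x) = 2·sin(x)·cos(x)
  lim(x→0) f'(x)/g'(x) = lim(x→0) (2·x·e^(-x^2))/(2·sin(x)·cos(x))
  = 1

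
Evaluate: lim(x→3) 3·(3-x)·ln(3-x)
This is a 0·∞ indeterminate form.

Rewrite 0·∞ as a quotient (0/0 or ∞/∞ form), then apply L'Hôpital's rule:
  lim(x→3) 3·(3-x)·ln(3-x) = 0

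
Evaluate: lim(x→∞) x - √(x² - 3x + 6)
This is an ∞-∞ indeterminate form.

Combine fractions or rationalize to convert ∞-∞ to 0/0 form:
  lim(x→∞) x - √(x² - 3x + 6) = 3/2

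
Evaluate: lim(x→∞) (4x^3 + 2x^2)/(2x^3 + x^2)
This is an ∞/∞ indeterminate form.

Apply L'Hôpital's rule: differentiate numerator and denominator separately.
  f(x) = 4·x^3 + 2·x^2   ⇒   f'(x) = 12·x^2 + 4·x
  g(x) = 2·x^3 + x^2   ⇒   g'(x) = 6·x^2 + 2·x
  lim(x→∞) f'(x)/g'(x) = lim(x→∞) (12·x^2 + 4·x)/(6·x^2 + 2·x)
  = 2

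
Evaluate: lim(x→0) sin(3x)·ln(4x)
This is a 0·∞ indeterminate form.

Rewrite 0·∞ as a quotient (0/0 or ∞/∞ form), then apply L'Hôpital's rule:
  lim(x→0) sin(3x)·ln(4x) = 0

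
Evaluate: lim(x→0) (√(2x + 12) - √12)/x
This is a standard limit.

Factor or rationalize the expression:
  lim(x→0) (√(2x + 12) - √12)/x = sqrt(3)/6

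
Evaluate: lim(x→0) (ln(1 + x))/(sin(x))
This is a 0/0 indeterminate form.

Apply L'Hôpital's rule: differentiate numerator and denominator separately.
  f(x) = ln(x + 1)   ⇒   f'(x) = 1/(x + 1)
  g(x) = sin(x)   ⇒   g'(x) = cos(x)
  lim(x→0) f'(x)/g'(x) = lim(x→0) (1/(x + 1))/(cos(x))
  = 1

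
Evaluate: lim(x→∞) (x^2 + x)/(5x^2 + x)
This is an ∞/∞ indeterminate form.

Apply L'Hôpital's rule: differentiate numerator and denominator separately.
  f(x) = x^2 + x   ⇒   f'(x) = 2·x + 1
  g(x) = 5·x^2 + x   ⇒   g'(x) = 10·x + 1
  lim(x→∞) f'(x)/g'(x) = lim(x→∞) (2·x + 1)/(10·x + 1)
  = 1/5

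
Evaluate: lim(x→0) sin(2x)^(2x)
This is an exponential indeterminate form.

For exponential indeterminate forms, take the natural log:
  Let L = lim(x→0) sin(2x)^(2x)
  Then ln(L) = lim(x→0) [exponent × ln(base)]
  Evaluate using L'Hôpital or standard limits, then exponentiate.
  L = 1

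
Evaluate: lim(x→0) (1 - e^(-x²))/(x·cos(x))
This is a 0/0 indeterminate form.

Apply L'Hôpital's rule: differentiate numerator and denominator separately.
  f(x) = 1 - e^(-x^2)   ⇒   f'(x) = 2·x·e^(-x^2)
  g(x) = x·cos(x)   ⇒   g'(x) = -x·sin(x) + cos(x)
  lim(x→0) f'(x)/g'(x) = lim(x→0) (2·x·e^(-x^2))/(-x·sin(x) + cos(x))
  = 0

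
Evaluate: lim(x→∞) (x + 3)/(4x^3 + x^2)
This is an ∞/∞ indeterminate form.

Apply L'Hôpital's rule: differentiate numerator and denominator separately.
  f(x) = x + 3   ⇒   f'(x) = 1
  g(x) = 4·x^3 + x^2   ⇒   g'(x) = 12·x^2 + 2·x
  lim(x→∞) f'(x)/g'(x) = lim(x→∞) (1)/(12·x^2 + 2·x)
  = 0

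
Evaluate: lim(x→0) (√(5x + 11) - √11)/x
This is a standard limit.

Factor or rationalize the expression:
  lim(x→0) (√(5x + 11) - √11)/x = 5·sqrt(11)/22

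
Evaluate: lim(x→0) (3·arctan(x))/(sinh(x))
This is a 0/0 indeterminate form.

Apply L'Hôpital's rule: differentiate numerator and denominator separately.
  f(x) = 3·atan(x)   ⇒   f'(x) = 3/(x^2 + 1)
  g(x) = sinh(x)   ⇒   g'(x) = cosh(x)
  lim(x→0) f'(x)/g'(x) = lim(x→0) (3/(x^2 + 1))/(cosh(x))
  = 3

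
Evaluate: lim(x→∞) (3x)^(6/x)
This is an exponential indeterminate form.

For exponential indeterminate forms, take the natural log:
  Let L = lim(x→∞) (3x)^(6/x)
  Then ln(L) = lim(x→∞) [exponent × ln(base)]
  Evaluate using L'Hôpital or standard limits, then exponentiate.
  L = 1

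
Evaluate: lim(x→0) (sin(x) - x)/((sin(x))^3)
This is a 0/0 indeterminate form.

Apply L'Hôpital's rule: differentiate numerator and denominator separately.
  f(x) = -x + sin(x)   ⇒   f'(x) = cos(x) - 1
  g(x) = sin(x)^3   ⇒   g'(x) = 3·sin(x)^2·cos(x)
  lim(x→0) f'(x)/g'(x) = lim(x→0) (cos(x) - 1)/(3·sin(x)^2·cos(x))
  = -1/6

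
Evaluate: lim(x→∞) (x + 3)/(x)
This is an ∞/∞ indeterminate form.

Apply L'Hôpital's rule: differentiate numerator and denominator separately.
  f(x) = x + 3   ⇒   f'(x) = 1
  g(x) = x   ⇒   g'(x) = 1
  lim(x→∞) f'(x)/g'(x) = lim(x→∞) (1)/(1)
  = 1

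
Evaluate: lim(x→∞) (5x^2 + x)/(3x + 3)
This is an ∞/∞ indeterminate form.

Apply L'Hôpital's rule: differentiate numerator and denominator separately.
  f(x) = 5·x^2 + x   ⇒   f'(x) = 10·x + 1
  g(x) = 3·x + 3   ⇒   g'(x) = 3
  lim(x→∞) f'(x)/g'(x) = lim(x→∞) (10·x + 1)/(3)
  = ∞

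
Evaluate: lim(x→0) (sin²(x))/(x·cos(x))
This is a 0/0 indeterminate form.

Apply L'Hôpital's rule: differentiate numerator and denominator separately.
  f(x) = sin(x)^2   ⇒   f'(x) = 2·sin(x)·cos(x)
  g(x) = x·cos(x)   ⇒   g'(x) = -x·sin(x) + cos(x)
  lim(x→0) f'(x)/g'(x) = lim(x→0) (2·sin(x)·cos(x))/(-x·sin(x) + cos(x))
  = 0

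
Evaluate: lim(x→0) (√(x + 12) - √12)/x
This is a standard limit.

Factor or rationalize the expression:
  lim(x→0) (√(x + 12) - √12)/x = sqrt(3)/12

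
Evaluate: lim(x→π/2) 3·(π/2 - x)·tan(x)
This is a 0·∞ indeterminate form.

Rewrite 0·∞ as a quotient (0/0 or ∞/∞ form), then apply L'Hôpital's rule:
  lim(x→π/2) 3·(π/2 - x)·tan(x) = 3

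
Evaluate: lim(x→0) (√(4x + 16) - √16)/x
This is a standard limit.

Factor or rationalize the expression:
  lim(x→0) (√(4x + 16) - √16)/x = 1/2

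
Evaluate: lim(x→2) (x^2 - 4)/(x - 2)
This is a standard limit.

Factor or rationalize the expression:
  lim(x→2) (x^2 - 4)/(x - 2) = 4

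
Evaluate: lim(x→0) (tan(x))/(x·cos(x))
This is a 0/0 indeterminate form.

Apply L'Hôpital's rule: differentiate numerator and denominator separately.
  f(x) = tan(x)   ⇒   f'(x) = tan(x)^2 + 1
  g(x) = x·cos(x)   ⇒   g'(x) = -x·sin(x) + cos(x)
  lim(x→0) f'(x)/g'(x) = lim(x→0) (tan(x)^2 + 1)/(-x·sin(x) + cos(x))
  = 1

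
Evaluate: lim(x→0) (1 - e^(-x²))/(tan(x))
This is a 0/0 indeterminate form.

Apply L'Hôpital's rule: differentiate numerator and denominator separately.
  f(x) = 1 - e^(-x^2)   ⇒   f'(x) = 2·x·e^(-x^2)
  g(x) = tan(x)   ⇒   g'(x) = tan(x)^2 + 1
  lim(x→0) f'(x)/g'(x) = lim(x→0) (2·x·e^(-x^2))/(tan(x)^2 + 1)
  = 0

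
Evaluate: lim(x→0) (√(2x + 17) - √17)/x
This is a standard limit.

Factor or rationalize the expression:
  lim(x→0) (√(2x + 17) - √17)/x = sqrt(17)/17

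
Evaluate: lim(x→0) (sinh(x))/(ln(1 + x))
This is a 0/0 indeterminate form.

Apply L'Hôpital's rule: differentiate numerator and denominator separately.
  f(x) = sinh(x)   ⇒   f'(x) = cosh(x)
  g(x) = ln(x + 1)   ⇒   g'(x) = 1/(x + 1)
  lim(x→0) f'(x)/g'(x) = lim(x→0) (cosh(x))/(1/(x + 1))
  = 1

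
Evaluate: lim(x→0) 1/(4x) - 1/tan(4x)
This is an ∞-∞ indeterminate form.

Combine fractions or rationalize to convert ∞-∞ to 0/0 form:
  lim(x→0) 1/(4x) - 1/tan(4x) = 0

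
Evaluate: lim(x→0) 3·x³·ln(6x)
This is a 0·∞ indeterminate form.

Rewrite 0·∞ as a quotient (0/0 or ∞/∞ form), then apply L'Hôpital's rule:
  lim(x→0) 3·x³·ln(6x) = 0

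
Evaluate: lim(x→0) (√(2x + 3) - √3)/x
This is a standard limit.

Factor or rationalize the expression:
  lim(x→0) (√(2x + 3) - √3)/x = sqrt(3)/3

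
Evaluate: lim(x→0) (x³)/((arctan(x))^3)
This is a 0/0 indeterminate form.

Apply L'Hôpital's rule: differentiate numerator and denominator separately.
  f(x) = x^3   ⇒   f'(x) = 3·x^2
  g(x) = atan(x)^3   ⇒   g'(x) = 3·atan(x)^2/(x^2 + 1)
  lim(x→0) f'(x)/g'(x) = lim(x→0) (3·x^2)/(3·atan(x)^2/(x^2 + 1))
  = 1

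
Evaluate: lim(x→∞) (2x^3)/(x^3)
This is an ∞/∞ indeterminate form.

Apply L'Hôpital's rule: differentiate numerator and denominator separately.
  f(x) = 2·x^3   ⇒   f'(x) = 6·x^2
  g(x) = x^3   ⇒   g'(x) = 3·x^2
  lim(x→∞) f'(x)/g'(x) = lim(x→∞) (6·x^2)/(3·x^2)
  = 2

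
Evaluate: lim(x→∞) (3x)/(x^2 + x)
This is an ∞/∞ indeterminate form.

Apply L'Hôpital's rule: differentiate numerator and denominator separately.
  f(x) = 3·x   ⇒   f'(x) = 3
  g(x) = x^2 + x   ⇒   g'(x) = 2·x + 1
  lim(x→∞) f'(x)/g'(x) = lim(x→∞) (3)/(2·x + 1)
  = 0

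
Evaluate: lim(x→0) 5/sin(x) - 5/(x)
This is an ∞-∞ indeterminate form.

Combine fractions or rationalize to convert ∞-∞ to 0/0 form:
  lim(x→0) 5/sin(x) - 5/(x) = 0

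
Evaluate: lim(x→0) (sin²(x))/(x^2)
This is a 0/0 indeterminate form.

Apply L'Hôpital's rule: differentiate numerator and denominator separately.
  f(x) = sin(x)^2   ⇒   f'(x) = 2·sin(x)·cos(x)
  g(x) = x^2   ⇒   g'(x) = 2·x
  lim(x→0) f'(x)/g'(x) = lim(x→0) (2·sin(x)·cos(x))/(2·x)
  = 1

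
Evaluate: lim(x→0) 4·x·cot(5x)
This is a 0·∞ indeterminate form.

Rewrite 0·∞ as a quotient (0/0 or ∞/∞ form), then apply L'Hôpital's rule:
  lim(x→0) 4·x·cot(5x) = 4/5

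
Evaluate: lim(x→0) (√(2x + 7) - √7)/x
This is a standard limit.

Factor or rationalize the expression:
  lim(x→0) (√(2x + 7) - √7)/x = sqrt(7)/7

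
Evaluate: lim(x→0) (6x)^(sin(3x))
This is an exponential indeterminate form.

For exponential indeterminate forms, take the natural log:
  Let L = lim(x→0) (6x)^(sin(3x))
  Then ln(L) = lim(x→0) [exponent × ln(base)]
  Evaluate using L'Hôpital or standard limits, then exponentiate.
  L = 1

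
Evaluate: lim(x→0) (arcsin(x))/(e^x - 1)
This is a 0/0 indeterminate form.

Apply L'Hôpital's rule: differentiate numerator and denominator separately.
  f(x) = asin(x)   ⇒   f'(x) = 1/sqrt(1 - x^2)
  g(x) = e^(x) - 1   ⇒   g'(x) = e^(x)
  lim(x→0) f'(x)/g'(x) = lim(x→0) (1/sqrt(1 - x^2))/(e^(x))
  = 1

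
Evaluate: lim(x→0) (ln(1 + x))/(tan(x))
This is a 0/0 indeterminate form.

Apply L'Hôpital's rule: differentiate numerator and denominator separately.
  f(x) = ln(x + 1)   ⇒   f'(x) = 1/(x + 1)
  g(x) = tan(x)   ⇒   g'(x) = tan(x)^2 + 1
  lim(x→0) f'(x)/g'(x) = lim(x→0) (1/(x + 1))/(tan(x)^2 + 1)
  = 1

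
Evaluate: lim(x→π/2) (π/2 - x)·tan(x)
This is a 0·∞ indeterminate form.

Rewrite 0·∞ as a quotient (0/0 or ∞/∞ form), then apply L'Hôpital's rule:
  lim(x→π/2) (π/2 - x)·tan(x) = 1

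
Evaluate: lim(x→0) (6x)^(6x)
This is an exponential indeterminate form.

For exponential indeterminate forms, take the natural log:
  Let L = lim(x→0) (6x)^(6x)
  Then ln(L) = lim(x→0) [exponent × ln(base)]
  Evaluate using L'Hôpital or standard limits, then exponentiate.
  L = 1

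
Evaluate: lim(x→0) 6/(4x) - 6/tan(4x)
This is an ∞-∞ indeterminate form.

Combine fractions or rationalize to convert ∞-∞ to 0/0 form:
  lim(x→0) 6/(4x) - 6/tan(4x) = 0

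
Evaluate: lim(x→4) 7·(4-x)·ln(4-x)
This is a 0·∞ indeterminate form.

Rewrite 0·∞ as a quotient (0/0 or ∞/∞ form), then apply L'Hôpital's rule:
  lim(x→4) 7·(4-x)·ln(4-x) = 0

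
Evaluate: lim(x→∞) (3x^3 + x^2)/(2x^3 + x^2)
This is an ∞/∞ indeterminate form.

Apply L'Hôpital's rule: differentiate numerator and denominator separately.
  f(x) = 3·x^3 + x^2   ⇒   f'(x) = 9·x^2 + 2·x
  g(x) = 2·x^3 + x^2   ⇒   g'(x) = 6·x^2 + 2·x
  lim(x→∞) f'(x)/g'(x) = lim(x→∞) (9·x^2 + 2·x)/(6·x^2 + 2·x)
  = 3/2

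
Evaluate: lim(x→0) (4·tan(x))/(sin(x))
This is a 0/0 indeterminate form.

Apply L'Hôpital's rule: differentiate numerator and denominator separately.
  f(x) = 4·tan(x)   ⇒   f'(x) = 4·tan(x)^2 + 4
  g(x) = sin(x)   ⇒   g'(x) = cos(x)
  lim(x→0) f'(x)/g'(x) = lim(x→0) (4·tan(x)^2 + 4)/(cos(x))
  = 4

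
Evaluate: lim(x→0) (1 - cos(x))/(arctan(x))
This is a 0/0 indeterminate form.

Apply L'Hôpital's rule: differentiate numerator and denominator separately.
  f(x) = 1 - cos(x)   ⇒   f'(x) = sin(x)
  g(x) = atan(x)   ⇒   g'(x) = 1/(x^2 + 1)
  lim(x→0) f'(x)/g'(x) = lim(x→0) (sin(x))/(1/(x^2 + 1))
  = 0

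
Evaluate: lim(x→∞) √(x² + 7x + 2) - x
This is an ∞-∞ indeterminate form.

Combine fractions or rationalize to convert ∞-∞ to 0/0 form:
  lim(x→∞) √(x² + 7x + 2) - x = 7/2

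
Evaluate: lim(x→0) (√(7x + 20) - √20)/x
This is a standard limit.

Factor or rationalize the expression:
  lim(x→0) (√(7x + 20) - √20)/x = 7·sqrt(5)/20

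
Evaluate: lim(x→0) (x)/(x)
This is a 0/0 indeterminate form.

Apply L'Hôpital's rule: differentiate numerator and denominator separately.
  f(x) = x   ⇒   f'(x) = 1
  g(x) = x   ⇒   g'(x) = 1
  lim(x→0) f'(x)/g'(x) = lim(x→0) (1)/(1)
  = 1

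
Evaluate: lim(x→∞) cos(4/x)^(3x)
This is an exponential indeterminate form.

For exponential indeterminate forms, take the natural log:
  Let L = lim(x→∞) cos(4/x)^(3x)
  Then ln(L) = lim(x→∞) [exponent × ln(base)]
  Evaluate using L'Hôpital or standard limits, then exponentiate.
  L = 1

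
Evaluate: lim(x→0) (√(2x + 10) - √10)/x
This is a standard limit.

Factor or rationalize the expression:
  lim(x→0) (√(2x + 10) - √10)/x = sqrt(10)/10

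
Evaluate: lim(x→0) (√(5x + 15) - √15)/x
This is a standard limit.

Factor or rationalize the expression:
  lim(x→0) (√(5x + 15) - √15)/x = sqrt(15)/6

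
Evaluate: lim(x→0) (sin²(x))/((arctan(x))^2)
This is a 0/0 indeterminate form.

Apply L'Hôpital's rule: differentiate numerator and denominator separately.
  f(x) = sin(x)^2   ⇒   f'(x) = 2·sin(x)·cos(x)
  g(x) = atan(x)^2   ⇒   g'(x) = 2·atan(x)/(x^2 + 1)
  lim(x→0) f'(x)/g'(x) = lim(x→0) (2·sin(x)·cos(x))/(2·atan(x)/(x^2 + 1))
  = 1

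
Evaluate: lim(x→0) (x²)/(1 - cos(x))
This is a 0/0 indeterminate form.

Apply L'Hôpital's rule: differentiate numerator and denominator separately.
  f(x) = x^2   ⇒   f'(x) = 2·x
  g(x) = 1 - cos(x)   ⇒   g'(x) = sin(x)
  lim(x→0) f'(x)/g'(x) = lim(x→0) (2·x)/(sin(x))
  = 2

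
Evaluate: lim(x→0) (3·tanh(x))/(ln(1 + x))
This is a 0/0 indeterminate form.

Apply L'Hôpital's rule: differentiate numerator and denominator separately.
  f(x) = 3·tanh(x)   ⇒   f'(x) = 3 - 3·tanh(x)^2
  g(x) = ln(x + 1)   ⇒   g'(x) = 1/(x + 1)
  lim(x→0) f'(x)/g'(x) = lim(x→0) (3 - 3·tanh(x)^2)/(1/(x + 1))
  = 3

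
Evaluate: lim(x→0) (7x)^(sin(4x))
This is an exponential indeterminate form.

For exponential indeterminate forms, take the natural log:
  Let L = lim(x→0) (7x)^(sin(4x))
  Then ln(L) = lim(x→0) [exponent × ln(base)]
  Evaluate using L'Hôpital or standard limits, then exponentiate.
  L = 1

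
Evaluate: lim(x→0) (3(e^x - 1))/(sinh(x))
This is a 0/0 indeterminate form.

Apply L'Hôpital's rule: differentiate numerator and denominator separately.
  f(x) = 3·e^(x) - 3   ⇒   f'(x) = 3·e^(x)
  g(x) = sinh(x)   ⇒   g'(x) = cosh(x)
  lim(x→0) f'(x)/g'(x) = lim(x→0) (3·e^(x))/(cosh(x))
  = 3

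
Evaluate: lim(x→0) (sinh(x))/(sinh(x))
This is a 0/0 indeterminate form.

Apply L'Hôpital's rule: differentiate numerator and denominator separately.
  f(x) = sinh(x)   ⇒   f'(x) = cosh(x)
  g(x) = sinh(x)   ⇒   g'(x) = cosh(x)
  lim(x→0) f'(x)/g'(x) = lim(x→0) (cosh(x))/(cosh(x))
  = 1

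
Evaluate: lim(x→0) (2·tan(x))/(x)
This is a 0/0 indeterminate form.

Apply L'Hôpital's rule: differentiate numerator and denominator separately.
  f(x) = 2·tan(x)   ⇒   f'(x) = 2·tan(x)^2 + 2
  g(x) = x   ⇒   g'(x) = 1
  lim(x→0) f'(x)/g'(x) = lim(x→0) (2·tan(x)^2 + 2)/(1)
  = 2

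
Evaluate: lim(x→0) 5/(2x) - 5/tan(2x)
This is an ∞-∞ indeterminate form.

Combine fractions or rationalize to convert ∞-∞ to 0/0 form:
  lim(x→0) 5/(2x) - 5/tan(2x) = 0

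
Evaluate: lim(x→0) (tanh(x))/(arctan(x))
This is a 0/0 indeterminate form.

Apply L'Hôpital's rule: differentiate numerator and denominator separately.
  f(x) = tanh(x)   ⇒   f'(x) = 1 - tanh(x)^2
  g(x) = atan(x)   ⇒   g'(x) = 1/(x^2 + 1)
  lim(x→0) f'(x)/g'(x) = lim(x→0) (1 - tanh(x)^2)/(1/(x^2 + 1))
  = 1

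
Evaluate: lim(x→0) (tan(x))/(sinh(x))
This is a 0/0 indeterminate form.

Apply L'Hôpital's rule: differentiate numerator and denominator separately.
  f(x) = tan(x)   ⇒   f'(x) = tan(x)^2 + 1
  g(x) = sinh(x)   ⇒   g'(x) = cosh(x)
  lim(x→0) f'(x)/g'(x) = lim(x→0) (tan(x)^2 + 1)/(cosh(x))
  = 1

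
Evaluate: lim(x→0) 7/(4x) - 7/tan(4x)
This is an ∞-∞ indeterminate form.

Combine fractions or rationalize to convert ∞-∞ to 0/0 form:
  lim(x→0) 7/(4x) - 7/tan(4x) = 0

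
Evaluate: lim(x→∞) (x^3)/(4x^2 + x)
This is an ∞/∞ indeterminate form.

Apply L'Hôpital's rule: differentiate numerator and denominator separately.
  f(x) = x^3   ⇒   f'(x) = 3·x^2
  g(x) = 4·x^2 + x   ⇒   g'(x) = 8·x + 1
  lim(x→∞) f'(x)/g'(x) = lim(x→∞) (3·x^2)/(8·x + 1)
  = ∞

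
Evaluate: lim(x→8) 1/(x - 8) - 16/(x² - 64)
This is an ∞-∞ indeterminate form.

Combine fractions or rationalize to convert ∞-∞ to 0/0 form:
  lim(x→8) 1/(x - 8) - 16/(x² - 64) = 1/16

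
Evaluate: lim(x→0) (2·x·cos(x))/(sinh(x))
This is a 0/0 indeterminate form.

Apply L'Hôpital's rule: differentiate numerator and denominator separately.
  f(x) = 2·x·cos(x)   ⇒   f'(x) = -2·x·sin(x) + 2·cos(x)
  g(x) = sinh(x)   ⇒   g'(x) = cosh(x)
  lim(x→0) f'(x)/g'(x) = lim(x→0) (-2·x·sin(x) + 2·cos(x))/(cosh(x))
  = 2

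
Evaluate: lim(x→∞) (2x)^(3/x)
This is an exponential indeterminate form.

For exponential indeterminate forms, take the natural log:
  Let L = lim(x→∞) (2x)^(3/x)
  Then ln(L) = lim(x→∞) [exponent × ln(base)]
  Evaluate using L'Hôpital or standard limits, then exponentiate.
  L = 1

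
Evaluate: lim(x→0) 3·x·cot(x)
This is a 0·∞ indeterminate form.

Rewrite 0·∞ as a quotient (0/0 or ∞/∞ form), then apply L'Hôpital's rule:
  lim(x→0) 3·x·cot(x) = 3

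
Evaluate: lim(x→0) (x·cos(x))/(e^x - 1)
This is a 0/0 indeterminate form.

Apply L'Hôpital's rule: differentiate numerator and denominator separately.
  f(x) = x·cos(x)   ⇒   f'(x) = -x·sin(x) + cos(x)
  g(x) = e^(x) - 1   ⇒   g'(x) = e^(x)
  lim(x→0) f'(x)/g'(x) = lim(x→0) (-x·sin(x) + cos(x))/(e^(x))
  = 1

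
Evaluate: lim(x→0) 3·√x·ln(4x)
This is a 0·∞ indeterminate form.

Rewrite 0·∞ as a quotient (0/0 or ∞/∞ form), then apply L'Hôpital's rule:
  lim(x→0) 3·√x·ln(4x) = 0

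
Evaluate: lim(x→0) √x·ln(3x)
This is a 0·∞ indeterminate form.

Rewrite 0·∞ as a quotient (0/0 or ∞/∞ form), then apply L'Hôpital's rule:
  lim(x→0) √x·ln(3x) = 0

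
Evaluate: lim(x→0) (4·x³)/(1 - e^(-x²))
This is a 0/0 indeterminate form.

Apply L'Hôpital's rule: differentiate numerator and denominator separately.
  f(x) = 4·x^3   ⇒   f'(x) = 12·x^2
  g(x) = 1 - e^(-x^2)   ⇒   g'(x) = 2·x·e^(-x^2)
  lim(x→0) f'(x)/g'(x) = lim(x→0) (12·x^2)/(2·x·e^(-x^2))
  = 0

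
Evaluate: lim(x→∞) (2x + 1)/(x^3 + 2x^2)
This is an ∞/∞ indeterminate form.

Apply L'Hôpital's rule: differentiate numerator and denominator separately.
  f(x) = 2·x + 1   ⇒   f'(x) = 2
  g(x) = x^3 + 2·x^2   ⇒   g'(x) = 3·x^2 + 4·x
  lim(x→∞) f'(x)/g'(x) = lim(x→∞) (2)/(3·x^2 + 4·x)
  = 0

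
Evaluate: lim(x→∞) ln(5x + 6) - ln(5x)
This is an ∞-∞ indeterminate form.

Combine fractions or rationalize to convert ∞-∞ to 0/0 form:
  lim(x→∞) ln(5x + 6) - ln(5x) = 0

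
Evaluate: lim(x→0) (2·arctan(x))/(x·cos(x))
This is a 0/0 indeterminate form.

Apply L'Hôpital's rule: differentiate numerator and denominator separately.
  f(x) = 2·atan(x)   ⇒   f'(x) = 2/(x^2 + 1)
  g(x) = x·cos(x)   ⇒   g'(x) = -x·sin(x) + cos(x)
  lim(x→0) f'(x)/g'(x) = lim(x→0) (2/(x^2 + 1))/(-x·sin(x) + cos(x))
  = 2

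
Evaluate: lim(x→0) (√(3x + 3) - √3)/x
This is a standard limit.

Factor or rationalize the expression:
  lim(x→0) (√(3x + 3) - √3)/x = sqrt(3)/2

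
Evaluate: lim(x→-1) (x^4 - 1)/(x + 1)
This is a standard limit.

Factor or rationalize the expression:
  lim(x→-1) (x^4 - 1)/(x + 1) = -4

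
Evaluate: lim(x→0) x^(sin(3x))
This is an exponential indeterminate form.

For exponential indeterminate forms, take the natural log:
  Let L = lim(x→0) x^(sin(3x))
  Then ln(L) = lim(x→0) [exponent × ln(base)]
  Evaluate using L'Hôpital or standard limits, then exponentiate.
  L = 1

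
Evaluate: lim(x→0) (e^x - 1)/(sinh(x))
This is a 0/0 indeterminate form.

Apply L'Hôpital's rule: differentiate numerator and denominator separately.
  f(x) = e^(x) - 1   ⇒   f'(x) = e^(x)
  g(x) = sinh(x)   ⇒   g'(x) = cosh(x)
  lim(x→0) f'(x)/g'(x) = lim(x→0) (e^(x))/(cosh(x))
  = 1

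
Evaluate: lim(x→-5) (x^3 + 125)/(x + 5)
This is a standard limit.

Factor or rationalize the expression:
  lim(x→-5) (x^3 + 125)/(x + 5) = 75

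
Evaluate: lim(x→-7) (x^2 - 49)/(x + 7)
This is a standard limit.

Factor or rationalize the expression:
  lim(x→-7) (x^2 - 49)/(x + 7) = -14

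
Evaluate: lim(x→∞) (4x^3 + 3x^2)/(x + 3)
This is an ∞/∞ indeterminate form.

Apply L'Hôpital's rule: differentiate numerator and denominator separately.
  f(x) = 4·x^3 + 3·x^2   ⇒   f'(x) = 12·x^2 + 6·x
  g(x) = x + 3   ⇒   g'(x) = 1
  lim(x→∞) f'(x)/g'(x) = lim(x→∞) (12·x^2 + 6·x)/(1)
  = ∞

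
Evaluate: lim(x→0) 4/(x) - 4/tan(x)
This is an ∞-∞ indeterminate form.

Combine fractions or rationalize to convert ∞-∞ to 0/0 form:
  lim(x→0) 4/(x) - 4/tan(x) = 0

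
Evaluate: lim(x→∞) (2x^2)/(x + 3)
This is an ∞/∞ indeterminate form.

Apply L'Hôpital's rule: differentiate numerator and denominator separately.
  f(x) = 2·x^2   ⇒   f'(x) = 4·x
  g(x) = x + 3   ⇒   g'(x) = 1
  lim(x→∞) f'(x)/g'(x) = lim(x→∞) (4·x)/(1)
  = ∞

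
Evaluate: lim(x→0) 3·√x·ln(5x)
This is a 0·∞ indeterminate form.

Rewrite 0·∞ as a quotient (0/0 or ∞/∞ form), then apply L'Hôpital's rule:
  lim(x→0) 3·√x·ln(5x) = 0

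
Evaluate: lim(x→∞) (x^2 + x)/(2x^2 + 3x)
This is an ∞/∞ indeterminate form.

Apply L'Hôpital's rule: differentiate numerator and denominator separately.
  f(x) = x^2 + x   ⇒   f'(x) = 2·x + 1
  g(x) = 2·x^2 + 3·x   ⇒   g'(x) = 4·x + 3
  lim(x→∞) f'(x)/g'(x) = lim(x→∞) (2·x + 1)/(4·x + 3)
  = 1/2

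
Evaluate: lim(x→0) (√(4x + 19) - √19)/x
This is a standard limit.

Factor or rationalize the expression:
  lim(x→0) (√(4x + 19) - √19)/x = 2·sqrt(19)/19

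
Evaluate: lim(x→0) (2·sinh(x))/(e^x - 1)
This is a 0/0 indeterminate form.

Apply L'Hôpital's rule: differentiate numerator and denominator separately.
  f(x) = 2·sinh(x)   ⇒   f'(x) = 2·cosh(x)
  g(x) = e^(x) - 1   ⇒   g'(x) = e^(x)
  lim(x→0) f'(x)/g'(x) = lim(x→0) (2·cosh(x))/(e^(x))
  = 2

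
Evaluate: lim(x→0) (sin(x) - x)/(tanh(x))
This is a 0/0 indeterminate form.

Apply L'Hôpital's rule: differentiate numerator and denominator separately.
  f(x) = -x + sin(x)   ⇒   f'(x) = cos(x) - 1
  g(x) = tanh(x)   ⇒   g'(x) = 1 - tanh(x)^2
  lim(x→0) f'(x)/g'(x) = lim(x→0) (cos(x) - 1)/(1 - tanh(x)^2)
  = 0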